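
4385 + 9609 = 13994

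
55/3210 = 11/642 = 0.02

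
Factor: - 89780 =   -  2^2*5^1*67^2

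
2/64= 1/32=0.03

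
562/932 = 281/466 = 0.60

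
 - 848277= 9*(- 94253)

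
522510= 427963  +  94547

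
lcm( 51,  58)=2958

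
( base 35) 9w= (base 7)1004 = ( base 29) BS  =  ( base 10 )347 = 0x15B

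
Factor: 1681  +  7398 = 9079 = 7^1*1297^1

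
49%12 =1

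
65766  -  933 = 64833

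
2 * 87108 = 174216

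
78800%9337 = 4104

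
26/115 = 26/115  =  0.23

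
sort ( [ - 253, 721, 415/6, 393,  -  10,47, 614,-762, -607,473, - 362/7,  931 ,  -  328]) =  [  -  762, - 607, - 328, - 253, - 362/7, - 10,47,415/6 , 393,  473, 614,  721,931 ] 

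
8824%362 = 136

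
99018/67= 99018/67  =  1477.88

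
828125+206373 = 1034498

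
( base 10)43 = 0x2b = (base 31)1C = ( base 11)3a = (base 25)1I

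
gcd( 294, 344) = 2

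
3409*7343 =25032287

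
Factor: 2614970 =2^1*5^1*19^1*  13763^1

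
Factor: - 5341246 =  - 2^1* 37^1*89^1*811^1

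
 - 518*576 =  - 298368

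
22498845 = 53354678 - 30855833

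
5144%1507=623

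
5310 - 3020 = 2290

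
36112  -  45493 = -9381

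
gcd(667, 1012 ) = 23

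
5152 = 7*736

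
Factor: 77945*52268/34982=2^1*5^1*7^1*17^1 * 73^1*131^1*179^1*17491^(-1) =2037014630/17491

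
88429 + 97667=186096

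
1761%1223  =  538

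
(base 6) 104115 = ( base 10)8687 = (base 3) 102220202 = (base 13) 3c53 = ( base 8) 20757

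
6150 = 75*82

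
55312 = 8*6914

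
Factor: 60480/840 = 72=   2^3*3^2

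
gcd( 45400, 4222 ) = 2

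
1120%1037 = 83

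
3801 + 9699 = 13500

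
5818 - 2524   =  3294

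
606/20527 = 606/20527 = 0.03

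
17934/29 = 17934/29= 618.41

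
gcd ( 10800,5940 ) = 540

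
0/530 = 0= 0.00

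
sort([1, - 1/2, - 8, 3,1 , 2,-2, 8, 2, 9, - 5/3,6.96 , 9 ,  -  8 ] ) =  [-8, - 8, - 2, - 5/3, - 1/2, 1,1,2,  2,  3,6.96, 8,9, 9]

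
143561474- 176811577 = -33250103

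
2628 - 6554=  - 3926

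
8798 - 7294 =1504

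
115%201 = 115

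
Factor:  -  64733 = -19^1*3407^1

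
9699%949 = 209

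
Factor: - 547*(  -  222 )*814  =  2^2*3^1*11^1*37^2* 547^1 = 98847276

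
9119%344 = 175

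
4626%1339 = 609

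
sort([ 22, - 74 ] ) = [ - 74, 22]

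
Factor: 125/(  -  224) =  - 2^( - 5)*5^3*7^ ( - 1)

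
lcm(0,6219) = 0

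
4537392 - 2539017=1998375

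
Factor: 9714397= 7^2 * 11^1 * 67^1*269^1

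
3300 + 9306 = 12606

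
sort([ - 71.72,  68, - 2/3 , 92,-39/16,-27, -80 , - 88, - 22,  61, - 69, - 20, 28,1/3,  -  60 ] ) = [-88,-80, - 71.72,-69, - 60 ,-27,-22, - 20,-39/16, - 2/3,1/3,28, 61, 68,92]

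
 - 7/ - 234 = 7/234 = 0.03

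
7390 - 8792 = - 1402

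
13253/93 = 13253/93=142.51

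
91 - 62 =29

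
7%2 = 1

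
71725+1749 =73474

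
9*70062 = 630558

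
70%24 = 22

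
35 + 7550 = 7585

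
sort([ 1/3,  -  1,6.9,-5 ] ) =[ - 5 , - 1, 1/3,6.9] 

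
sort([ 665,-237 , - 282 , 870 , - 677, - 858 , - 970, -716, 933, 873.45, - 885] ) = [-970 , - 885, - 858, - 716, -677, - 282, - 237,665,870,873.45,  933 ]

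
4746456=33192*143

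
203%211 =203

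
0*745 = 0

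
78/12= 6 + 1/2 = 6.50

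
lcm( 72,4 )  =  72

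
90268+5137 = 95405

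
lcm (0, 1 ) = 0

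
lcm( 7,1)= 7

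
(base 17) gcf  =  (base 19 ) D7H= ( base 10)4843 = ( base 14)1a9d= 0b1001011101011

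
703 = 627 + 76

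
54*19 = 1026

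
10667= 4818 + 5849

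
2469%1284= 1185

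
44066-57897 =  - 13831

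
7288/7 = 7288/7 = 1041.14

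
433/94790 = 433/94790= 0.00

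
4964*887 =4403068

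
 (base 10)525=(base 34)ff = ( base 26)K5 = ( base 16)20d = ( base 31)gt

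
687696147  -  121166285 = 566529862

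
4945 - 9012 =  - 4067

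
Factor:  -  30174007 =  - 29^1* 1040483^1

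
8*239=1912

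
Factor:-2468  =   - 2^2 * 617^1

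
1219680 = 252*4840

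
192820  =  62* 3110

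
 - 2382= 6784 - 9166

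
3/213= 1/71 = 0.01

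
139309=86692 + 52617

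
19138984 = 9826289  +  9312695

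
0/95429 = 0 = 0.00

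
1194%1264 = 1194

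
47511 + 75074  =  122585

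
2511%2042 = 469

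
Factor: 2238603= 3^1 * 31^1*24071^1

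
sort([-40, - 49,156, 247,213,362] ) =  [ - 49, - 40 , 156 , 213,247, 362] 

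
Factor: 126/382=3^2*7^1*191^ ( - 1 ) = 63/191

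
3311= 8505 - 5194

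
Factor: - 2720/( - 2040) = 4/3 =2^2  *3^ ( - 1)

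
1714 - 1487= 227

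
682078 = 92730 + 589348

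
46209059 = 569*81211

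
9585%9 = 0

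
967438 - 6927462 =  -5960024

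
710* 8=5680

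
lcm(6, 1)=6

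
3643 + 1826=5469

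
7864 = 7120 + 744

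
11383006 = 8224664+3158342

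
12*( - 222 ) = - 2664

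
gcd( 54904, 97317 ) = 1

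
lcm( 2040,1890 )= 128520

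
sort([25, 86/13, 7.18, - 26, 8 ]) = [ - 26, 86/13,  7.18 , 8,25]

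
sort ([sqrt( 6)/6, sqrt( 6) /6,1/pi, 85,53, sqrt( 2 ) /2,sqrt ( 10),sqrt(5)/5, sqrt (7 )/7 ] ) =[1/pi,sqrt(7)/7,sqrt( 6)/6,sqrt(6)/6,sqrt( 5 ) /5,sqrt( 2) /2,sqrt( 10),53, 85]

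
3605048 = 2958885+646163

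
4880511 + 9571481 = 14451992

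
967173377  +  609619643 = 1576793020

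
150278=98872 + 51406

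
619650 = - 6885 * ( - 90)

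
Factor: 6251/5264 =2^(  -  4 )*19^1 = 19/16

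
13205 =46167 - 32962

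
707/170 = 4 + 27/170 =4.16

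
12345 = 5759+6586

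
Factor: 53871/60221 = 3^1*7^ (- 2)*1229^ ( - 1)*17957^1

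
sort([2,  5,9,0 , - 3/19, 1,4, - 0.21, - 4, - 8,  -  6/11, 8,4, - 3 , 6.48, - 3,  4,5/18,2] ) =[ - 8, -4, - 3, - 3,- 6/11, - 0.21, - 3/19, 0, 5/18,1,2,2,4,  4,4, 5, 6.48, 8,9]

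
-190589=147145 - 337734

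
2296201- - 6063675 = 8359876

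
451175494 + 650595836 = 1101771330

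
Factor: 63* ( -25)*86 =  - 135450 = - 2^1*3^2*5^2*7^1*43^1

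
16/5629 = 16/5629 = 0.00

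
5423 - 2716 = 2707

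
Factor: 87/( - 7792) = -2^( - 4)*3^1*29^1*487^( - 1 ) 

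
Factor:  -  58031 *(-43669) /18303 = 2534155739/18303 =3^( - 1 ) * 6101^(-1)* 43669^1*  58031^1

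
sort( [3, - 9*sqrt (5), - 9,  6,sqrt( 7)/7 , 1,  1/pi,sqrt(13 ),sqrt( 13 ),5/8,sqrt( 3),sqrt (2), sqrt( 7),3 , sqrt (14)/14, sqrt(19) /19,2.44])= [ - 9*sqrt(5 ) ,-9, sqrt (19 )/19,sqrt( 14 ) /14 , 1/pi,sqrt( 7)/7,5/8,1,sqrt( 2 ),sqrt(3 ),  2.44, sqrt( 7),3 , 3,sqrt(13 ),sqrt( 13),  6 ] 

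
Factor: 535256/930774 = 267628/465387 = 2^2*3^( - 1)*13^( - 1 )*23^1*2909^1*11933^( - 1)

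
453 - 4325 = -3872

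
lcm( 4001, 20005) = 20005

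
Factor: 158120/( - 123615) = -472/369 = - 2^3*3^( - 2)*41^( - 1 )*59^1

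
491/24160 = 491/24160 = 0.02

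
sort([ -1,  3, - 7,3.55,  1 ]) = [-7, - 1 , 1, 3, 3.55]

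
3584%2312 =1272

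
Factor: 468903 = 3^1* 149^1*1049^1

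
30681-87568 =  - 56887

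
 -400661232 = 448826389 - 849487621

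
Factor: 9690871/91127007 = 3^(-2)*691^ ( - 1)*2089^1 * 4639^1*14653^( - 1)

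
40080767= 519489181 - 479408414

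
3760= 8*470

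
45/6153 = 15/2051 = 0.01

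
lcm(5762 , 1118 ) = 74906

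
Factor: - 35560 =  - 2^3*5^1*7^1*127^1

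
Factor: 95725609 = 7^1*23^1*594569^1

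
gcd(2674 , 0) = 2674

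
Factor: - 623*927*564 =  - 2^2*3^3 *7^1 * 47^1*89^1*103^1 = -325721844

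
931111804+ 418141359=1349253163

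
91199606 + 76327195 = 167526801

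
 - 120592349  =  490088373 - 610680722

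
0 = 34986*0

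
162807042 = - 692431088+855238130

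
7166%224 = 222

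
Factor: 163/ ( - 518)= - 2^( - 1)*7^( - 1 ) * 37^(-1 )*163^1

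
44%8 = 4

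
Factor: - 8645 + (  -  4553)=-2^1 * 6599^1  =  - 13198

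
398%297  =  101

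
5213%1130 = 693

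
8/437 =8/437 = 0.02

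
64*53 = 3392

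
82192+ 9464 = 91656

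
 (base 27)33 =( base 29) 2q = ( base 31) 2m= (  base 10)84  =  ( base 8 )124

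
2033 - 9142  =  - 7109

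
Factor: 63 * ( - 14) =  - 882 =- 2^1*3^2*7^2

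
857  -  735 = 122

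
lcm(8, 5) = 40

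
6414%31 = 28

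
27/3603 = 9/1201 = 0.01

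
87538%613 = 492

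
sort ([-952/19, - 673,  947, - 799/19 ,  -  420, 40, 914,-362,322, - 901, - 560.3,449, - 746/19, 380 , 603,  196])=[ - 901, - 673,- 560.3, - 420, - 362 , - 952/19, - 799/19, - 746/19 , 40, 196, 322,380 , 449,603, 914,  947]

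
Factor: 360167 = 360167^1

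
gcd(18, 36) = 18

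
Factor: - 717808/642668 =-812/727 = - 2^2 * 7^1*29^1*727^( - 1) 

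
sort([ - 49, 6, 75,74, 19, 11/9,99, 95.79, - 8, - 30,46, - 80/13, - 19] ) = [ - 49,- 30, - 19, - 8,-80/13, 11/9, 6 , 19, 46,  74,75, 95.79,99 ]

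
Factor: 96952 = 2^3*12119^1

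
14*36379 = 509306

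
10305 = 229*45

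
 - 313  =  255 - 568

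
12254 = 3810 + 8444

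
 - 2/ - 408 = 1/204 = 0.00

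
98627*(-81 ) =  - 7988787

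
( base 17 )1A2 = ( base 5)3321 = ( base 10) 461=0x1CD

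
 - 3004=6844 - 9848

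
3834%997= 843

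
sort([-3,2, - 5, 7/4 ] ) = [ - 5, - 3, 7/4,2 ]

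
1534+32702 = 34236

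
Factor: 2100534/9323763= 2^1*23^( - 1) * 163^(- 1 ) * 829^( - 1)*350089^1 = 700178/3107921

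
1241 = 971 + 270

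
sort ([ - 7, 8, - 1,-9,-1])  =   [ - 9, - 7, - 1,-1, 8]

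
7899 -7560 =339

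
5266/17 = 309+ 13/17 = 309.76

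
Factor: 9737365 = 5^1*11^1 *177043^1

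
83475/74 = 1128  +  3/74 = 1128.04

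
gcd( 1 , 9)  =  1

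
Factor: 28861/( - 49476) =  - 7/12=- 2^( - 2 )*3^( - 1)*7^1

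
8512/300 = 2128/75 = 28.37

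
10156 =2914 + 7242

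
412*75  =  30900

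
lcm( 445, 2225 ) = 2225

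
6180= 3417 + 2763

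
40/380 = 2/19 = 0.11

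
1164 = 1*1164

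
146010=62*2355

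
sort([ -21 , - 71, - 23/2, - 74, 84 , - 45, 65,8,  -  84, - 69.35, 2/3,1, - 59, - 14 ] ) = [  -  84 , - 74, - 71, - 69.35, - 59, -45, -21, - 14, - 23/2 , 2/3, 1,8,65,84]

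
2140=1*2140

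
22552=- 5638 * ( - 4) 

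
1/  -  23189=-1/23189 = -0.00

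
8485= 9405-920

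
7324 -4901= 2423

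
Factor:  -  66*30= - 1980 = - 2^2*3^2*5^1*11^1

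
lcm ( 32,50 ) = 800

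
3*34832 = 104496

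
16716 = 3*5572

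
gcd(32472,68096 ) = 8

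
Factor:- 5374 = -2^1*2687^1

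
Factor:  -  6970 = -2^1 *5^1*17^1*41^1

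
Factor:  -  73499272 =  - 2^3*7^1*11^2*10847^1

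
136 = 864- 728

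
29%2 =1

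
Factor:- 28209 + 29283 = 2^1* 3^1*179^1 = 1074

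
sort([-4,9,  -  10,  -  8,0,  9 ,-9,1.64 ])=[- 10,  -  9, - 8, - 4,0, 1.64,9,  9 ] 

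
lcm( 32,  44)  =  352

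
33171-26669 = 6502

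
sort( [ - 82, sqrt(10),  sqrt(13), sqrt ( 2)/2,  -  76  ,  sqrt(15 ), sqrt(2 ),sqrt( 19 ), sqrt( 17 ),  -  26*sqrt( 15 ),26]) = [ - 26*sqrt (15 ), - 82,  -  76,sqrt(2)/2, sqrt(2),sqrt(10 ),sqrt(13), sqrt(15) , sqrt( 17 ),sqrt(19) , 26]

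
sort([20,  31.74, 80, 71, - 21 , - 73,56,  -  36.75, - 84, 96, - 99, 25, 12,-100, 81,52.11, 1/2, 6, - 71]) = [ - 100, - 99, - 84, - 73, - 71, - 36.75, - 21, 1/2, 6,  12,20,25, 31.74, 52.11,56,71,80,81,96] 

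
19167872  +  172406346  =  191574218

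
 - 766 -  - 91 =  - 675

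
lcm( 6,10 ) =30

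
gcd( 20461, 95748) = 79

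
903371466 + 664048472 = 1567419938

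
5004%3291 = 1713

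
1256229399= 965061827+291167572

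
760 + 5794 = 6554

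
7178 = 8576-1398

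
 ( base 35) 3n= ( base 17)79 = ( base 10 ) 128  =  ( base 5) 1003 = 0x80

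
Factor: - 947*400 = -378800 =- 2^4 * 5^2* 947^1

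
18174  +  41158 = 59332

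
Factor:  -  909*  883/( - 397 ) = 3^2*101^1 * 397^ ( - 1 ) *883^1 = 802647/397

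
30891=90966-60075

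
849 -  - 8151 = 9000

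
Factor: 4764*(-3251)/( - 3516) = 293^( - 1 ) * 397^1*3251^1 = 1290647/293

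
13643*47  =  641221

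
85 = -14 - -99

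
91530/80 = 1144  +  1/8 = 1144.12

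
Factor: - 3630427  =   - 41^1 * 88547^1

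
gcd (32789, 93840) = 1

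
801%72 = 9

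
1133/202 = 5 + 123/202 = 5.61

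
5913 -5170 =743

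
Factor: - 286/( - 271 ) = 2^1*11^1 * 13^1*271^( - 1)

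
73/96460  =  73/96460 = 0.00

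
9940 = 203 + 9737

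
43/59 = 43/59 = 0.73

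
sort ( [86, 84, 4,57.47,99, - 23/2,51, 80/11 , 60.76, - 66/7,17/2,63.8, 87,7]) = [ - 23/2,-66/7,4,7,80/11, 17/2,51, 57.47,60.76,63.8, 84, 86,87, 99]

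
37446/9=4160+2/3   =  4160.67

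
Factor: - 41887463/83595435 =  - 3^( - 1)*5^( - 1 )*7^( - 1)*11^( - 1)*59^1*157^ ( - 1)*461^( - 1)*709957^1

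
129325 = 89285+40040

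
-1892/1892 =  - 1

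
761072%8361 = 221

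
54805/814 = 54805/814 =67.33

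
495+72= 567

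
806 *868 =699608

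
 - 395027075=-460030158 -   -  65003083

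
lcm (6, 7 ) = 42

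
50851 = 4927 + 45924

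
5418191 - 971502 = 4446689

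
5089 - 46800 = -41711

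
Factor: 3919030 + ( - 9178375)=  - 3^1 * 5^1 * 7^1*13^1*3853^1 =- 5259345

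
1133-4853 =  - 3720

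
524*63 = 33012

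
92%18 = 2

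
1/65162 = 1/65162 = 0.00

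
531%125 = 31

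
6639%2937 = 765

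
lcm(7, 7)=7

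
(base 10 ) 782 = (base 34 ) N0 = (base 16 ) 30e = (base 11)651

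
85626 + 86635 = 172261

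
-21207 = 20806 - 42013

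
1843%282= 151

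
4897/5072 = 4897/5072 = 0.97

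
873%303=267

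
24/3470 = 12/1735 = 0.01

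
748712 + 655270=1403982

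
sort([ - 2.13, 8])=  [ - 2.13, 8]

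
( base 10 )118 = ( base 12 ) 9A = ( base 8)166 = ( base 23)53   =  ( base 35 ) 3D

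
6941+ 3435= 10376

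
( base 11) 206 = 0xF8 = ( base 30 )88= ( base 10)248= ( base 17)EA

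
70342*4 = 281368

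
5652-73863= -68211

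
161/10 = 161/10 = 16.10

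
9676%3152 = 220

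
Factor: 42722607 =3^1* 43^1*331183^1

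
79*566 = 44714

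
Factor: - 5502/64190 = - 3/35 = - 3^1*5^( -1)*7^(-1 ) 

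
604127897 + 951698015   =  1555825912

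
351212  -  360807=-9595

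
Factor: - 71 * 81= -3^4* 71^1 = - 5751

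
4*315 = 1260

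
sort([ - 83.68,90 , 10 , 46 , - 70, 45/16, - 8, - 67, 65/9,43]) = [-83.68, - 70,-67, - 8, 45/16,  65/9,10, 43, 46 , 90]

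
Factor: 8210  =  2^1 * 5^1 * 821^1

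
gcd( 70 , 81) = 1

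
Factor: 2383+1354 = 3737= 37^1*101^1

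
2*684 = 1368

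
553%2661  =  553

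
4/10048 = 1/2512 = 0.00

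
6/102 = 1/17= 0.06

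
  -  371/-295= 371/295= 1.26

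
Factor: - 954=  - 2^1*3^2*53^1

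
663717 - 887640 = -223923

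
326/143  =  326/143 = 2.28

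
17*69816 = 1186872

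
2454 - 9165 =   -  6711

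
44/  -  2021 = -1 +1977/2021  =  - 0.02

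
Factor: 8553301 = 8553301^1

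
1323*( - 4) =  - 5292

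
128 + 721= 849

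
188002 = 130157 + 57845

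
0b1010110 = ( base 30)2Q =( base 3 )10012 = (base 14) 62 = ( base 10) 86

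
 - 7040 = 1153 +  - 8193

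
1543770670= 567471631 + 976299039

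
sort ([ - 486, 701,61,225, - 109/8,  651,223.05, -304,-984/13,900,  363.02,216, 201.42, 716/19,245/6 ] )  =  [-486 , - 304, - 984/13, - 109/8,716/19,245/6,61,201.42, 216,223.05 , 225, 363.02,651,701,900 ]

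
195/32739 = 65/10913 = 0.01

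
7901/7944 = 7901/7944 = 0.99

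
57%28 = 1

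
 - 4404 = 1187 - 5591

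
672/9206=336/4603 = 0.07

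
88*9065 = 797720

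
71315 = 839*85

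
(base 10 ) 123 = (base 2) 1111011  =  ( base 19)69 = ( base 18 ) 6f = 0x7b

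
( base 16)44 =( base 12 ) 58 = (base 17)40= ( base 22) 32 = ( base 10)68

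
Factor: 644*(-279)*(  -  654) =117508104 = 2^3*3^3*7^1*23^1 * 31^1*109^1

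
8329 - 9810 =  -1481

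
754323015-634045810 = 120277205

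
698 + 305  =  1003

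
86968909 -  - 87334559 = 174303468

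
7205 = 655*11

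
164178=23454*7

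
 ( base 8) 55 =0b101101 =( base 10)45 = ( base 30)1F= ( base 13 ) 36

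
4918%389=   250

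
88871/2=44435 + 1/2 = 44435.50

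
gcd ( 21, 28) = 7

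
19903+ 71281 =91184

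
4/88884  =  1/22221  =  0.00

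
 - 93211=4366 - 97577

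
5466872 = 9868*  554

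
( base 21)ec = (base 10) 306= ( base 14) 17C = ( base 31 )9R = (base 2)100110010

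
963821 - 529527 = 434294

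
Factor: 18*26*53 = 24804= 2^2*3^2 * 13^1*53^1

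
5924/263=5924/263= 22.52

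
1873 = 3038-1165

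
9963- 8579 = 1384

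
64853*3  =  194559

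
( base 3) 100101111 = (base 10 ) 6844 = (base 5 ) 204334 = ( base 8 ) 15274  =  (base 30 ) 7I4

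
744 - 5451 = -4707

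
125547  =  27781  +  97766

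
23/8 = 2 + 7/8  =  2.88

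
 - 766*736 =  - 563776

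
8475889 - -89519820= 97995709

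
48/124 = 12/31 =0.39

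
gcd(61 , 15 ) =1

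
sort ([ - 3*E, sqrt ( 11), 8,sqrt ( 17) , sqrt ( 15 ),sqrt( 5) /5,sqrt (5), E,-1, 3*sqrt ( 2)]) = [ - 3*E, - 1,sqrt( 5) /5,sqrt( 5 ), E,sqrt( 11 ), sqrt(15 ) , sqrt( 17), 3*sqrt ( 2 ), 8]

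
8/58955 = 8/58955 = 0.00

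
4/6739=4/6739 = 0.00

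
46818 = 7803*6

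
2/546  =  1/273 = 0.00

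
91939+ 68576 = 160515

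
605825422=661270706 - 55445284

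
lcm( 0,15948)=0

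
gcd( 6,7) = 1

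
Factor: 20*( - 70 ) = -1400 = - 2^3*5^2 * 7^1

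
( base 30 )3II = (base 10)3258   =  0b110010111010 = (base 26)4l8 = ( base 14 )128A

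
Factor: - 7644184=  - 2^3 * 947^1 * 1009^1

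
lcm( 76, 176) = 3344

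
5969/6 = 5969/6 = 994.83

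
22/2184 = 11/1092  =  0.01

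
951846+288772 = 1240618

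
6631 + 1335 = 7966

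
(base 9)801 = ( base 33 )JM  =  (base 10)649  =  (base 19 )1f3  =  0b1010001001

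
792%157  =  7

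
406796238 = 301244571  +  105551667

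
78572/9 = 78572/9=8730.22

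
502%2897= 502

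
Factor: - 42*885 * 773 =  - 28732410 = - 2^1 * 3^2*5^1 *7^1*59^1*773^1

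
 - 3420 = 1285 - 4705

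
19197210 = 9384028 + 9813182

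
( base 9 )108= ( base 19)4D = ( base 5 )324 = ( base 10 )89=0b1011001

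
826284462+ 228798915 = 1055083377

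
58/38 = 1+ 10/19 = 1.53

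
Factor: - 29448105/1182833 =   -  3^1* 5^1* 83^( - 1 )*14251^( - 1 ) * 1963207^1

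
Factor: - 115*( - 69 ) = 7935 = 3^1*5^1*23^2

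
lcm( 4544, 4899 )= 313536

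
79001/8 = 9875 + 1/8 = 9875.12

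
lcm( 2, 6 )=6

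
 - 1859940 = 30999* ( - 60 )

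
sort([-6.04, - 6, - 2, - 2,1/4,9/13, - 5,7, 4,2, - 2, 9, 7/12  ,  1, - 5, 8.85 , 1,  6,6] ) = [  -  6.04, - 6, - 5, - 5, - 2, - 2, - 2, 1/4,7/12, 9/13,1,  1,2,4,6,6, 7, 8.85,9 ]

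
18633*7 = 130431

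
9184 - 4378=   4806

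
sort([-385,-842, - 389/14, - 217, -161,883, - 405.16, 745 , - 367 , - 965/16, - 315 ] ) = [ - 842, - 405.16, - 385,-367, - 315, - 217, - 161,-965/16,  -  389/14, 745, 883]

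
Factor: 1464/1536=61/64 =2^(  -  6) * 61^1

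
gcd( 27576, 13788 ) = 13788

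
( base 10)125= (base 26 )4l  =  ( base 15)85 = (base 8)175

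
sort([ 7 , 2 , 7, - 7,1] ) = [-7,  1,  2, 7,7]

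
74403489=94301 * 789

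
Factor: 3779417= 3779417^1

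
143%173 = 143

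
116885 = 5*23377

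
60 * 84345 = 5060700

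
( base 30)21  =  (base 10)61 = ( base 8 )75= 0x3D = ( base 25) 2B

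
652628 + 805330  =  1457958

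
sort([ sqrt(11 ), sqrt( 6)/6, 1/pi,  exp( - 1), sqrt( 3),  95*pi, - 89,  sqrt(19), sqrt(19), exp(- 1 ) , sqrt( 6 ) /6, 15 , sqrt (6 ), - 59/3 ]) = [ - 89,-59/3,  1/pi,  exp(-1),  exp( -1), sqrt (6 )/6, sqrt( 6)/6,sqrt(3), sqrt(6), sqrt(11), sqrt(19),sqrt(19 ), 15, 95*pi ]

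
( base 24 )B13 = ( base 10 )6363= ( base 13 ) 2B86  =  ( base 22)d35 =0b1100011011011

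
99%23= 7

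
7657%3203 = 1251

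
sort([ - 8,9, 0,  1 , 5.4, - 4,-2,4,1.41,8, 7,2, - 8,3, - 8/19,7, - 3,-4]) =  [ - 8,-8,-4,- 4, - 3 , - 2 ,-8/19,0, 1,1.41,2  ,  3,4, 5.4,7, 7,8,9 ]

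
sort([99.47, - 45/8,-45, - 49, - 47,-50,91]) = [ - 50,-49, - 47, - 45, - 45/8,91,99.47]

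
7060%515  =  365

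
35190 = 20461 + 14729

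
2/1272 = 1/636= 0.00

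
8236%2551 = 583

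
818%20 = 18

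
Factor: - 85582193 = -71^1*563^1*2141^1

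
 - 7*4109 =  - 28763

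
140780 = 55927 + 84853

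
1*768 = 768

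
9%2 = 1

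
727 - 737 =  - 10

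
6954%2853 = 1248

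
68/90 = 34/45 =0.76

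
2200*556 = 1223200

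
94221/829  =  94221/829 = 113.66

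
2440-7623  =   - 5183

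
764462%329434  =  105594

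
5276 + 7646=12922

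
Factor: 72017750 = 2^1*5^3*7^2*5879^1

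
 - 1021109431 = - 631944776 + - 389164655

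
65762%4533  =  2300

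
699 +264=963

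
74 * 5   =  370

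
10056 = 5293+4763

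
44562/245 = 6366/35=181.89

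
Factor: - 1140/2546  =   - 30/67=-2^1*3^1*5^1*67^( - 1 ) 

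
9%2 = 1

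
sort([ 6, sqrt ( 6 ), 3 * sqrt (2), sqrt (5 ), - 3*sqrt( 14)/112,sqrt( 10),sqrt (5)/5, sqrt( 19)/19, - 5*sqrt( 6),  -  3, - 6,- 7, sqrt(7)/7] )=[ - 5*sqrt(6 ),-7, - 6, - 3,  -  3*sqrt( 14 )/112, sqrt( 19)/19, sqrt (7 ) /7 , sqrt( 5) /5, sqrt(5 ),sqrt(6), sqrt(10), 3*sqrt(2),6]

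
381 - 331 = 50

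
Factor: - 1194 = - 2^1*3^1*199^1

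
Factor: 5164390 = 2^1*5^1*7^1*11^1*19^1*353^1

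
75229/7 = 10747 = 10747.00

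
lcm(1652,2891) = 11564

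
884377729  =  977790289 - 93412560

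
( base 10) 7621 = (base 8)16705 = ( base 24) d5d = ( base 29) 91N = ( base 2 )1110111000101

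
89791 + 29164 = 118955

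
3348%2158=1190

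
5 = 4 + 1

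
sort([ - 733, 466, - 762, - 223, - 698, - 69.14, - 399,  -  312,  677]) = [ - 762, - 733, - 698, - 399, - 312, - 223,  -  69.14,466, 677]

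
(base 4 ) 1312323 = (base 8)16673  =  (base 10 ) 7611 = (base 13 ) 3606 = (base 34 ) 6JT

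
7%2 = 1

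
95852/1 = 95852 = 95852.00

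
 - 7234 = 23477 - 30711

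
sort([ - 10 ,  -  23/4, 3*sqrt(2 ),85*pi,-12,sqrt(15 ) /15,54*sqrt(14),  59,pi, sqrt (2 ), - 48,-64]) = [ - 64, - 48 ,  -  12,  -  10, - 23/4, sqrt( 15)/15, sqrt( 2 ),pi, 3*sqrt(2 ), 59,  54*sqrt ( 14 ),85*  pi ] 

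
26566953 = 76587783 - 50020830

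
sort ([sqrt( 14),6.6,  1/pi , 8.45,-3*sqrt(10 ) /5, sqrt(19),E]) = [ - 3*sqrt( 10 )/5, 1/pi, E, sqrt(14 ), sqrt( 19 ) , 6.6 , 8.45 ]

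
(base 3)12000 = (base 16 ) 87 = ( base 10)135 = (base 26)55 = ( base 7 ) 252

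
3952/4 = 988 =988.00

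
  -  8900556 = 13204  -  8913760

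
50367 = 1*50367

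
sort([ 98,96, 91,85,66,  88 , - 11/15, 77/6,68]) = [ - 11/15,77/6,66, 68, 85, 88,91,96,98] 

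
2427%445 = 202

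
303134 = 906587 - 603453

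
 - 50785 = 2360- 53145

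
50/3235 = 10/647 = 0.02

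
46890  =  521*90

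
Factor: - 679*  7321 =-7^1*97^1*7321^1 = - 4970959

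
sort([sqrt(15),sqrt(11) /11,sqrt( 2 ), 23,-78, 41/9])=[  -  78, sqrt(11 ) /11, sqrt(2),  sqrt(15 ),41/9,  23 ] 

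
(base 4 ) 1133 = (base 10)95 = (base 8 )137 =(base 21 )4b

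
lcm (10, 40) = 40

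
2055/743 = 2 + 569/743 = 2.77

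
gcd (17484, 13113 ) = 4371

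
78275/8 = 78275/8=9784.38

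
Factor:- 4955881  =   - 7^1* 707983^1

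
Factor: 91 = 7^1*13^1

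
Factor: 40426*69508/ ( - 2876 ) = - 2^1*17^1*29^1*41^1*719^ ( - 1 )*17377^1 = - 702482602/719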